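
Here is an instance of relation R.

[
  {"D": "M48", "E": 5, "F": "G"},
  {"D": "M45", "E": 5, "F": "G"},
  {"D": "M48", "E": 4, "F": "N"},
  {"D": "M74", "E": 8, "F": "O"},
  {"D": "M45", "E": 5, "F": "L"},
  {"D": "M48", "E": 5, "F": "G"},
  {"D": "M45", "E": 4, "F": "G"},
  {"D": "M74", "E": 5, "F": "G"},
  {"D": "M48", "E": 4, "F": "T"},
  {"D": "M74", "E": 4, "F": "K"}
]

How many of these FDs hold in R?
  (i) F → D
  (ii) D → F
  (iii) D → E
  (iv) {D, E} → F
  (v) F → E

(i) F → D: F=G: 5 rows → D takes values {M48, M45, M74} — violation — fails.
(ii) D → F: D=M48: 4 rows → F takes values {G, N, T} — violation; D=M45: 3 rows → F takes values {G, L} — violation; D=M74: 3 rows → F takes values {O, G, K} — violation — fails.
(iii) D → E: D=M48: 4 rows → E takes values {5, 4} — violation; D=M45: 3 rows → E takes values {5, 4} — violation; D=M74: 3 rows → E takes values {8, 5, 4} — violation — fails.
(iv) {D, E} → F: (D=M45, E=5): 2 rows → F takes values {G, L} — violation; (D=M48, E=4): 2 rows → F takes values {N, T} — violation — fails.
(v) F → E: F=G: 5 rows → E takes values {5, 4} — violation — fails.
None of the 5 dependencies hold.

0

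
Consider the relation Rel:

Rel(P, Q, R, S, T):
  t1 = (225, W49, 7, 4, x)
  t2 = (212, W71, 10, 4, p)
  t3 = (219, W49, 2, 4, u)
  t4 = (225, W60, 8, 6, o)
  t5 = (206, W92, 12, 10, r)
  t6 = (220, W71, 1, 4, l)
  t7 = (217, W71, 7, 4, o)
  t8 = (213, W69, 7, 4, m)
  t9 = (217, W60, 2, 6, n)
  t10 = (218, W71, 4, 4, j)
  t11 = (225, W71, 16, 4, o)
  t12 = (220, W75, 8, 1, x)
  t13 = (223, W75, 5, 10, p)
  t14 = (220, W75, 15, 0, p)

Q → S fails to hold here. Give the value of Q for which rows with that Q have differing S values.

W75

Q=W49: rows 1, 3 → S = 4, 4 ✓
Q=W71: rows 2, 6, 7, 10, 11 → S = 4, 4, 4, 4, 4 ✓
Q=W60: rows 4, 9 → S = 6, 6 ✓
Q=W92: row 5 → S = 10 ✓
Q=W69: row 8 → S = 4 ✓
Q=W75: rows 12, 13, 14 → S takes values {1, 10, 0} — violation
The only Q value with inconsistent S is Q=W75.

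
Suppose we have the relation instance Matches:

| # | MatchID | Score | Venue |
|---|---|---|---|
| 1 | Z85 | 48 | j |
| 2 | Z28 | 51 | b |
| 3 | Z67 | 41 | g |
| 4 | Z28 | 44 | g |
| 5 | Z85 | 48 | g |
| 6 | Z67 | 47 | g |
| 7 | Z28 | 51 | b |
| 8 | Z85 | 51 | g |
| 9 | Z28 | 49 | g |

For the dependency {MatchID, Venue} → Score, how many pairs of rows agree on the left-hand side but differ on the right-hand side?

(MatchID=Z28, Venue=b): all 2 rows agree on Score — 0 pairs.
(MatchID=Z67, Venue=g): violating pairs (3,6) — 1 pair.
(MatchID=Z28, Venue=g): violating pairs (4,9) — 1 pair.
(MatchID=Z85, Venue=g): violating pairs (5,8) — 1 pair.

3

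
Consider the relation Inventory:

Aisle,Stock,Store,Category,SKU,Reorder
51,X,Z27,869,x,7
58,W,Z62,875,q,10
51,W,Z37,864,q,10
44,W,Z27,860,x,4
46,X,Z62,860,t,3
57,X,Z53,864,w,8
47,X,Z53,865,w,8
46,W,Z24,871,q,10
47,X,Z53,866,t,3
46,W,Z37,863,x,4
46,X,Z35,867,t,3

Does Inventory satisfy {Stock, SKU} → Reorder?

(Stock=X, SKU=x): 1 row → Reorder = 7 ✓
(Stock=W, SKU=q): 3 rows → Reorder = 10, 10, 10 ✓
(Stock=W, SKU=x): 2 rows → Reorder = 4, 4 ✓
(Stock=X, SKU=t): 3 rows → Reorder = 3, 3, 3 ✓
(Stock=X, SKU=w): 2 rows → Reorder = 8, 8 ✓
Every {Stock, SKU} value is associated with a single Reorder value, so {Stock, SKU} → Reorder holds.

Yes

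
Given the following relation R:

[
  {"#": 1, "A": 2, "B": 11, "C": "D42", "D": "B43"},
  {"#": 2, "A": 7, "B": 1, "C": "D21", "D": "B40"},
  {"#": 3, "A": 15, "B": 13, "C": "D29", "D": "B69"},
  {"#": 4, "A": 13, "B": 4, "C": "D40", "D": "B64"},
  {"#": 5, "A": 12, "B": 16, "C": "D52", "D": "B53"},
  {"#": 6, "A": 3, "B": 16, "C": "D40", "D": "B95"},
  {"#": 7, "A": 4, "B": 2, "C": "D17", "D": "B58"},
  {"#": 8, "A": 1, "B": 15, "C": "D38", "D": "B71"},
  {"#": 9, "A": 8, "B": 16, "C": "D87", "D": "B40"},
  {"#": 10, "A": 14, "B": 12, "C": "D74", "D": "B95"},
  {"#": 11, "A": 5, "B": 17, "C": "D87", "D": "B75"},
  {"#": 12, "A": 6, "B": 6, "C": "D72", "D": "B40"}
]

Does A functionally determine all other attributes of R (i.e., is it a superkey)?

All 12 rows have distinct A values, so A → (all attributes) holds and A is a superkey.

Yes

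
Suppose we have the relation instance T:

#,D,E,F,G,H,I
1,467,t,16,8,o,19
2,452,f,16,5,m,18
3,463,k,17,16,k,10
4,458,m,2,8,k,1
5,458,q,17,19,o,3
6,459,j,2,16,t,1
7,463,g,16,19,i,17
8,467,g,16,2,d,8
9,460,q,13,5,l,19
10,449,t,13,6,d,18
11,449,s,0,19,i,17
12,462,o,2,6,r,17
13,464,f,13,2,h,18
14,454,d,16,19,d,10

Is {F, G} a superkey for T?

Rows 7 and 14 have the same {F, G} value (F=16, G=19) but are distinct tuples, so {F, G} does not determine every attribute — not a superkey.

No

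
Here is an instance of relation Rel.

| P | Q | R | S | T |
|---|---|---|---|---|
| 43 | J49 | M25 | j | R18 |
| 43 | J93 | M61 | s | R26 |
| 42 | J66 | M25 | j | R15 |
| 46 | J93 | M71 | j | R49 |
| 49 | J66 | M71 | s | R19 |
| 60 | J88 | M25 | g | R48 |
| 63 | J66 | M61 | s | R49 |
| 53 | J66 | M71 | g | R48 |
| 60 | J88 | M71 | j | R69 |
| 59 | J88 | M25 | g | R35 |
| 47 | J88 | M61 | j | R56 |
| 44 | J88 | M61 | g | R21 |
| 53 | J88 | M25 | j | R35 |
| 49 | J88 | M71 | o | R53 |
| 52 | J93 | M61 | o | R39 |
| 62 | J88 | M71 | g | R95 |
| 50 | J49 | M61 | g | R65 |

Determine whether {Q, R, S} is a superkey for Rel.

No

Two distinct rows share (Q=J88, R=M25, S=g), so {Q, R, S} does not determine every attribute — not a superkey.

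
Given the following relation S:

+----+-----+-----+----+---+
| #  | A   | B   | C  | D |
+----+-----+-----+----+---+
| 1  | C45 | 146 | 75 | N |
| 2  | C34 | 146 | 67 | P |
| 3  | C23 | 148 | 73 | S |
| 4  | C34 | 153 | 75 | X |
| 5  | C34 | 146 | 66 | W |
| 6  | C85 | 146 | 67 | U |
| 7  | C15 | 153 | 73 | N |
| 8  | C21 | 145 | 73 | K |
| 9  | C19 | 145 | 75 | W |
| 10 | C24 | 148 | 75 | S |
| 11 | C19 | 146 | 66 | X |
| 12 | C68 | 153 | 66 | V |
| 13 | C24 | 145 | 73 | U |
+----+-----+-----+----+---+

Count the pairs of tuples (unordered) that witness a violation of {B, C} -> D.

3

(B=146, C=67): violating pairs (2,6) — 1 pair.
(B=146, C=66): violating pairs (5,11) — 1 pair.
(B=145, C=73): violating pairs (8,13) — 1 pair.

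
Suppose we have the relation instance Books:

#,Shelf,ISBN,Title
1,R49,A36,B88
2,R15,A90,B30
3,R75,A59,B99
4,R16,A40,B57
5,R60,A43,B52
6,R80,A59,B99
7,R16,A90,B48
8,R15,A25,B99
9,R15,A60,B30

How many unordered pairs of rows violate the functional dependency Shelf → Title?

3

Shelf=R15: violating pairs (2,8), (8,9) — 2 pairs.
Shelf=R16: violating pairs (4,7) — 1 pair.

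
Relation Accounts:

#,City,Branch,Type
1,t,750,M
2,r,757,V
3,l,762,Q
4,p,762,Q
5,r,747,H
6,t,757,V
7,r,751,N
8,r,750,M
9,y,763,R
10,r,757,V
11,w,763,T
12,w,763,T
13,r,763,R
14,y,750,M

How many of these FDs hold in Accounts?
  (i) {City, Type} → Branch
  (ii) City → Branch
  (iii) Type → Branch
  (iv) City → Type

(i) {City, Type} → Branch: every LHS value maps to a single RHS value — holds.
(ii) City → Branch: City=t: rows 1, 6 → Branch takes values {750, 757} — violation; City=r: rows 2, 5, 7, 8, 10, 13 → Branch takes values {757, 747, 751, 750, 763} — violation; City=y: rows 9, 14 → Branch takes values {763, 750} — violation — fails.
(iii) Type → Branch: every LHS value maps to a single RHS value — holds.
(iv) City → Type: City=t: rows 1, 6 → Type takes values {M, V} — violation; City=r: rows 2, 5, 7, 8, 10, 13 → Type takes values {V, H, N, M, R} — violation; City=y: rows 9, 14 → Type takes values {R, M} — violation — fails.
2 of the 4 dependencies hold.

2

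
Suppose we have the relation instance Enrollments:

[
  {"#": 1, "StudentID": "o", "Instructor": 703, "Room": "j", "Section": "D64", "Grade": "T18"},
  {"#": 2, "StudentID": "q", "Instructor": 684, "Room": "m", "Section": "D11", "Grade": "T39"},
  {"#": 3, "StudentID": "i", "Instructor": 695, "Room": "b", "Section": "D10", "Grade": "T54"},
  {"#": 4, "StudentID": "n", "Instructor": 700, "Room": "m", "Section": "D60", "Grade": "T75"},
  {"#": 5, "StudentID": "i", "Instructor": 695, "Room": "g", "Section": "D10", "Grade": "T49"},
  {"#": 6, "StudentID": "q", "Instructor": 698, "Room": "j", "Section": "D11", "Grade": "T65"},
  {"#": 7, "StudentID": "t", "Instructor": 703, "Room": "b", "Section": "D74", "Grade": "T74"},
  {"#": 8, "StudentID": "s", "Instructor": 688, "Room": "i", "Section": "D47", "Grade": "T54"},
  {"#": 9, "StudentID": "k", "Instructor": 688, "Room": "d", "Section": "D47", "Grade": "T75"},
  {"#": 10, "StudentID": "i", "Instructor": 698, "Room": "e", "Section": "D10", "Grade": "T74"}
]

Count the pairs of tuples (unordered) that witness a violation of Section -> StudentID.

1

Section=D11: all 2 rows agree on StudentID — 0 pairs.
Section=D10: all 3 rows agree on StudentID — 0 pairs.
Section=D47: violating pairs (8,9) — 1 pair.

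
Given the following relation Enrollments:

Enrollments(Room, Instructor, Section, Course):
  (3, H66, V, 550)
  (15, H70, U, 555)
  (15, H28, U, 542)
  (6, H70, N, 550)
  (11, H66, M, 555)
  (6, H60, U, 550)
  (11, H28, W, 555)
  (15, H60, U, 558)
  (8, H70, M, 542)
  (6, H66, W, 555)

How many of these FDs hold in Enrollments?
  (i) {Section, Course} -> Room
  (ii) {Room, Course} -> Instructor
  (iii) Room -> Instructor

0

(i) {Section, Course} -> Room: (Section=W, Course=555): 2 rows → Room takes values {11, 6} — violation — fails.
(ii) {Room, Course} -> Instructor: (Room=6, Course=550): 2 rows → Instructor takes values {H70, H60} — violation; (Room=11, Course=555): 2 rows → Instructor takes values {H66, H28} — violation — fails.
(iii) Room -> Instructor: Room=15: 3 rows → Instructor takes values {H70, H28, H60} — violation; Room=6: 3 rows → Instructor takes values {H70, H60, H66} — violation; Room=11: 2 rows → Instructor takes values {H66, H28} — violation — fails.
None of the 3 dependencies hold.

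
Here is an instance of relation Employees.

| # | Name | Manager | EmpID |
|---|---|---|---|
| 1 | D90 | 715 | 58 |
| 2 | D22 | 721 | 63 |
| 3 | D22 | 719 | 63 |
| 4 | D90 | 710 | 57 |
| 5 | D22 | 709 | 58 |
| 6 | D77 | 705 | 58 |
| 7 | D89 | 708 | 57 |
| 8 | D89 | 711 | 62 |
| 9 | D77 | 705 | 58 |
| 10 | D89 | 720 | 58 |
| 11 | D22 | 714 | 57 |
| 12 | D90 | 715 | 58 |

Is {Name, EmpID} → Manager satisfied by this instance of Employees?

No

(Name=D90, EmpID=58): rows 1, 12 → Manager = 715, 715 ✓
(Name=D22, EmpID=63): rows 2, 3 → Manager takes values {721, 719} — violation
(Name=D90, EmpID=57): row 4 → Manager = 710 ✓
(Name=D22, EmpID=58): row 5 → Manager = 709 ✓
(Name=D77, EmpID=58): rows 6, 9 → Manager = 705, 705 ✓
(Name=D89, EmpID=57): row 7 → Manager = 708 ✓
(Name=D89, EmpID=62): row 8 → Manager = 711 ✓
(Name=D89, EmpID=58): row 10 → Manager = 720 ✓
(Name=D22, EmpID=57): row 11 → Manager = 714 ✓
Two rows agree on {Name, EmpID} but differ on Manager, so {Name, EmpID} → Manager does not hold.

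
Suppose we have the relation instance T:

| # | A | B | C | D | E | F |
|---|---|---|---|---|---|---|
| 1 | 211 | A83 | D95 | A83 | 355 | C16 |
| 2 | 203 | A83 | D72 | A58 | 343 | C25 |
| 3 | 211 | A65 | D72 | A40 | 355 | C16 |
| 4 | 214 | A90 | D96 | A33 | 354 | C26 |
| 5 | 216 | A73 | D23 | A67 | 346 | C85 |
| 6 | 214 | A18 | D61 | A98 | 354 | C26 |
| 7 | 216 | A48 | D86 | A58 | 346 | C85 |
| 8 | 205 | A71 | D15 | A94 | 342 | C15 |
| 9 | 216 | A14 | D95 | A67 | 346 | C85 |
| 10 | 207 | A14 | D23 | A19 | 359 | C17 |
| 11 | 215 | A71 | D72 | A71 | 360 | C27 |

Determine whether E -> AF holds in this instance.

Yes

E=355: rows 1, 3 → {A,F} = (211, C16), (211, C16) ✓
E=343: row 2 → {A,F} = (203, C25) ✓
E=354: rows 4, 6 → {A,F} = (214, C26), (214, C26) ✓
E=346: rows 5, 7, 9 → {A,F} = (216, C85), (216, C85), (216, C85) ✓
E=342: row 8 → {A,F} = (205, C15) ✓
E=359: row 10 → {A,F} = (207, C17) ✓
E=360: row 11 → {A,F} = (215, C27) ✓
Every E value is associated with a single AF value, so E -> AF holds.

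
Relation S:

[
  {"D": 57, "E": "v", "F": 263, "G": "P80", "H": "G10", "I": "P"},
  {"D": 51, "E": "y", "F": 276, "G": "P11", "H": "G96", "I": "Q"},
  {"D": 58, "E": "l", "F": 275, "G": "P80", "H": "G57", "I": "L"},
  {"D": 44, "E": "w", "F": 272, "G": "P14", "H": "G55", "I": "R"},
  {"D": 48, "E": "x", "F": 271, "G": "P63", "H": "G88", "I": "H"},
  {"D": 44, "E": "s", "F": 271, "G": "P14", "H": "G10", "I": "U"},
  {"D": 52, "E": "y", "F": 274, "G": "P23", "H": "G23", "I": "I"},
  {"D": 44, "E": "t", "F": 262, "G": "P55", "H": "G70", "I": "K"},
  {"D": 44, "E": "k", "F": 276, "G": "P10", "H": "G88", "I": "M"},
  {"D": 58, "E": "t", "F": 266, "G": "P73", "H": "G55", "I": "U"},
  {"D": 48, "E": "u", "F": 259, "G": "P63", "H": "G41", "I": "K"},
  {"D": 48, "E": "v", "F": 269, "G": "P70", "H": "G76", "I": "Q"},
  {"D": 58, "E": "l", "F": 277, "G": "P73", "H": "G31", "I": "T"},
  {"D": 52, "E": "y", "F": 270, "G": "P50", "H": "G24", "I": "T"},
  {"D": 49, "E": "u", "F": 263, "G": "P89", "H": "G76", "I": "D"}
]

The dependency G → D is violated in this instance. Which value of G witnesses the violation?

G=P80: 2 rows → D takes values {57, 58} — violation
G=P11: 1 row → D = 51 ✓
G=P14: 2 rows → D = 44, 44 ✓
G=P63: 2 rows → D = 48, 48 ✓
G=P23: 1 row → D = 52 ✓
G=P55: 1 row → D = 44 ✓
G=P10: 1 row → D = 44 ✓
G=P73: 2 rows → D = 58, 58 ✓
G=P70: 1 row → D = 48 ✓
G=P50: 1 row → D = 52 ✓
G=P89: 1 row → D = 49 ✓
The only G value with inconsistent D is G=P80.

P80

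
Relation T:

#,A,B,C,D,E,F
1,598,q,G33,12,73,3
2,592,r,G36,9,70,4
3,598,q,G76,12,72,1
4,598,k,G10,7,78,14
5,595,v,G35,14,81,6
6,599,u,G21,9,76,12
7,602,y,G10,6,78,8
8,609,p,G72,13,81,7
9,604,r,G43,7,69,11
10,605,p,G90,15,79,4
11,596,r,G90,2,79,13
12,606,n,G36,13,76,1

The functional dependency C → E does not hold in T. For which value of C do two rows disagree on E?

C=G33: row 1 → E = 73 ✓
C=G36: rows 2, 12 → E takes values {70, 76} — violation
C=G76: row 3 → E = 72 ✓
C=G10: rows 4, 7 → E = 78, 78 ✓
C=G35: row 5 → E = 81 ✓
C=G21: row 6 → E = 76 ✓
C=G72: row 8 → E = 81 ✓
C=G43: row 9 → E = 69 ✓
C=G90: rows 10, 11 → E = 79, 79 ✓
The only C value with inconsistent E is C=G36.

G36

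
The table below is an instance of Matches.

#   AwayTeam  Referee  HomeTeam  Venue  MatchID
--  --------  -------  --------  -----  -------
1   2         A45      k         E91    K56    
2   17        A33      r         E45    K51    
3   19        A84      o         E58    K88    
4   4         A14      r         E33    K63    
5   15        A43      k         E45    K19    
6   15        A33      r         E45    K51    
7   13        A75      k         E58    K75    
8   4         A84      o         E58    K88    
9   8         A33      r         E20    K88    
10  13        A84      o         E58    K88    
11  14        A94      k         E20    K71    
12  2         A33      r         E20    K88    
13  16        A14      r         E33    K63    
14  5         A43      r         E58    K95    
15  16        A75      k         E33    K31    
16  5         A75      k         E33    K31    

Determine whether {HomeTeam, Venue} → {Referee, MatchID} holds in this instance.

(HomeTeam=k, Venue=E91): row 1 → {Referee,MatchID} = (A45, K56) ✓
(HomeTeam=r, Venue=E45): rows 2, 6 → {Referee,MatchID} = (A33, K51), (A33, K51) ✓
(HomeTeam=o, Venue=E58): rows 3, 8, 10 → {Referee,MatchID} = (A84, K88), (A84, K88), (A84, K88) ✓
(HomeTeam=r, Venue=E33): rows 4, 13 → {Referee,MatchID} = (A14, K63), (A14, K63) ✓
(HomeTeam=k, Venue=E45): row 5 → {Referee,MatchID} = (A43, K19) ✓
(HomeTeam=k, Venue=E58): row 7 → {Referee,MatchID} = (A75, K75) ✓
(HomeTeam=r, Venue=E20): rows 9, 12 → {Referee,MatchID} = (A33, K88), (A33, K88) ✓
(HomeTeam=k, Venue=E20): row 11 → {Referee,MatchID} = (A94, K71) ✓
(HomeTeam=r, Venue=E58): row 14 → {Referee,MatchID} = (A43, K95) ✓
(HomeTeam=k, Venue=E33): rows 15, 16 → {Referee,MatchID} = (A75, K31), (A75, K31) ✓
Every {HomeTeam, Venue} value is associated with a single {Referee, MatchID} value, so {HomeTeam, Venue} → {Referee, MatchID} holds.

Yes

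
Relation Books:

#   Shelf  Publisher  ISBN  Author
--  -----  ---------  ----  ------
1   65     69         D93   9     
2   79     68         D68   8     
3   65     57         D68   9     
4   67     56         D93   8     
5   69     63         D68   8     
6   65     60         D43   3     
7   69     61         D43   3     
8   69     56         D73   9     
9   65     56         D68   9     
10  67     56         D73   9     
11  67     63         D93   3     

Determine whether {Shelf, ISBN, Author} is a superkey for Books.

No

Rows 3 and 9 have the same {Shelf, ISBN, Author} value (Shelf=65, ISBN=D68, Author=9) but are distinct tuples, so {Shelf, ISBN, Author} does not determine every attribute — not a superkey.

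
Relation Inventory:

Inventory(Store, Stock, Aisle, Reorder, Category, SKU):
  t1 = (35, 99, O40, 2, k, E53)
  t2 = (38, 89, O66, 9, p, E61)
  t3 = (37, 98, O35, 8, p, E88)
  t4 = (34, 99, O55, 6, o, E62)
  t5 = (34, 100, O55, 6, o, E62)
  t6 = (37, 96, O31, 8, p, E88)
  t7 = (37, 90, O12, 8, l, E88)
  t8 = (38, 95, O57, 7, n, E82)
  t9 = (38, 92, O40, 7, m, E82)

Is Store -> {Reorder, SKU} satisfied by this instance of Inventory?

No

Store=35: row 1 → {Reorder,SKU} = (2, E53) ✓
Store=38: rows 2, 8, 9 → {Reorder,SKU} takes values {(9, E61), (7, E82)} — violation
Store=37: rows 3, 6, 7 → {Reorder,SKU} = (8, E88), (8, E88), (8, E88) ✓
Store=34: rows 4, 5 → {Reorder,SKU} = (6, E62), (6, E62) ✓
Two rows agree on Store but differ on {Reorder, SKU}, so Store -> {Reorder, SKU} does not hold.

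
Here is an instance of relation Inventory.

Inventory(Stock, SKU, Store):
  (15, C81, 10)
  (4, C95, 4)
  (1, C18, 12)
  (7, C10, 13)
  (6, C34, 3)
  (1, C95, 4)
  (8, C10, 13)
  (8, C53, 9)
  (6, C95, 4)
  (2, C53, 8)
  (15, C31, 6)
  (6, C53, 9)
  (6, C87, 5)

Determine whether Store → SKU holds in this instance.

Store=10: 1 row → SKU = C81 ✓
Store=4: 3 rows → SKU = C95, C95, C95 ✓
Store=12: 1 row → SKU = C18 ✓
Store=13: 2 rows → SKU = C10, C10 ✓
Store=3: 1 row → SKU = C34 ✓
Store=9: 2 rows → SKU = C53, C53 ✓
Store=8: 1 row → SKU = C53 ✓
Store=6: 1 row → SKU = C31 ✓
Store=5: 1 row → SKU = C87 ✓
Every Store value is associated with a single SKU value, so Store → SKU holds.

Yes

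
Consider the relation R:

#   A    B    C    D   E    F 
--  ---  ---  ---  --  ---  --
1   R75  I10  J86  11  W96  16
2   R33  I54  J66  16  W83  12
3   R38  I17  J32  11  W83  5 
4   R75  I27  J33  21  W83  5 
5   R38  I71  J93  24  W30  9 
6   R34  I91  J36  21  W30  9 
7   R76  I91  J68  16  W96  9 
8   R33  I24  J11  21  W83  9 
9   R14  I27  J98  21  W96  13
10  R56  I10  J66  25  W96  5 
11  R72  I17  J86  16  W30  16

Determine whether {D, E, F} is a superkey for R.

Yes

All 11 rows have distinct {D, E, F} values, so {D, E, F} → (all attributes) holds and {D, E, F} is a superkey.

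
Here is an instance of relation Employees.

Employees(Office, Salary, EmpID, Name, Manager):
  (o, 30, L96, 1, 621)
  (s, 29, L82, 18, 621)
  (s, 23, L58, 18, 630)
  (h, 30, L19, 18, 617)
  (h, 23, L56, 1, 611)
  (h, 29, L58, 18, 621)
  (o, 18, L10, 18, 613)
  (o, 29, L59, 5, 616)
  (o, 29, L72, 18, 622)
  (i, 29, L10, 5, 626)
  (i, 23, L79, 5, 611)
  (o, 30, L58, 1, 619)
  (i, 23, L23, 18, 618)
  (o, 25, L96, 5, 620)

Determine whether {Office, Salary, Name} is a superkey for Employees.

No

Two distinct rows share (Office=o, Salary=30, Name=1), so {Office, Salary, Name} does not determine every attribute — not a superkey.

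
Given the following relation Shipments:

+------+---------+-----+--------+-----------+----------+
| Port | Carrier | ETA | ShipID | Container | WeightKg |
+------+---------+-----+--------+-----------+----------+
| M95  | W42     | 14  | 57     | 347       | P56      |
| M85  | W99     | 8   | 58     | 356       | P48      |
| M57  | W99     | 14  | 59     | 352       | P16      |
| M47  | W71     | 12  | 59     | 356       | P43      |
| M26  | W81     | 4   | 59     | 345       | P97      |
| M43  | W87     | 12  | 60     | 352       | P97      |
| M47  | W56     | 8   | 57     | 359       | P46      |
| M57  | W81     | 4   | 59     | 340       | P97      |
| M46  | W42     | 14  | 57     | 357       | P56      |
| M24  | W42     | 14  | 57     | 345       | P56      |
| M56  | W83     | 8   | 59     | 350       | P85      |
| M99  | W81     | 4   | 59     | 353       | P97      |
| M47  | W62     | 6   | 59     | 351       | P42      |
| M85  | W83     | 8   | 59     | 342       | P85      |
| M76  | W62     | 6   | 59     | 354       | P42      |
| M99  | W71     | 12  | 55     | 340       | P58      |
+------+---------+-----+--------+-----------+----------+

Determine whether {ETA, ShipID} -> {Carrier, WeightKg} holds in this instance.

Yes

(ETA=14, ShipID=57): 3 rows → {Carrier,WeightKg} = (W42, P56), (W42, P56), (W42, P56) ✓
(ETA=8, ShipID=58): 1 row → {Carrier,WeightKg} = (W99, P48) ✓
(ETA=14, ShipID=59): 1 row → {Carrier,WeightKg} = (W99, P16) ✓
(ETA=12, ShipID=59): 1 row → {Carrier,WeightKg} = (W71, P43) ✓
(ETA=4, ShipID=59): 3 rows → {Carrier,WeightKg} = (W81, P97), (W81, P97), (W81, P97) ✓
(ETA=12, ShipID=60): 1 row → {Carrier,WeightKg} = (W87, P97) ✓
(ETA=8, ShipID=57): 1 row → {Carrier,WeightKg} = (W56, P46) ✓
(ETA=8, ShipID=59): 2 rows → {Carrier,WeightKg} = (W83, P85), (W83, P85) ✓
(ETA=6, ShipID=59): 2 rows → {Carrier,WeightKg} = (W62, P42), (W62, P42) ✓
(ETA=12, ShipID=55): 1 row → {Carrier,WeightKg} = (W71, P58) ✓
Every {ETA, ShipID} value is associated with a single {Carrier, WeightKg} value, so {ETA, ShipID} -> {Carrier, WeightKg} holds.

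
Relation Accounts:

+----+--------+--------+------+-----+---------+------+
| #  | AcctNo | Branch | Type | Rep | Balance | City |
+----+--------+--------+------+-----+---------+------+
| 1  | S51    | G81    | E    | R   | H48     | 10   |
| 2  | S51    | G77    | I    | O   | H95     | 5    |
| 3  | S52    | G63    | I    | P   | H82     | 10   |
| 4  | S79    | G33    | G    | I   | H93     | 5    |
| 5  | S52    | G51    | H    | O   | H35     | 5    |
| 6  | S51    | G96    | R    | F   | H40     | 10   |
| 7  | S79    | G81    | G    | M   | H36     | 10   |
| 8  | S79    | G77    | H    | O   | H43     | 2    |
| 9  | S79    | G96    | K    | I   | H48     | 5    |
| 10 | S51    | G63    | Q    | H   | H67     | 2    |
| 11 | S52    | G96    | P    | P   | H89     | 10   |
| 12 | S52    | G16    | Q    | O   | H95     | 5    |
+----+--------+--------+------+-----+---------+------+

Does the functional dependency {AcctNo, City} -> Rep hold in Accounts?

No

(AcctNo=S51, City=10): rows 1, 6 → Rep takes values {R, F} — violation
(AcctNo=S51, City=5): row 2 → Rep = O ✓
(AcctNo=S52, City=10): rows 3, 11 → Rep = P, P ✓
(AcctNo=S79, City=5): rows 4, 9 → Rep = I, I ✓
(AcctNo=S52, City=5): rows 5, 12 → Rep = O, O ✓
(AcctNo=S79, City=10): row 7 → Rep = M ✓
(AcctNo=S79, City=2): row 8 → Rep = O ✓
(AcctNo=S51, City=2): row 10 → Rep = H ✓
Two rows agree on {AcctNo, City} but differ on Rep, so {AcctNo, City} -> Rep does not hold.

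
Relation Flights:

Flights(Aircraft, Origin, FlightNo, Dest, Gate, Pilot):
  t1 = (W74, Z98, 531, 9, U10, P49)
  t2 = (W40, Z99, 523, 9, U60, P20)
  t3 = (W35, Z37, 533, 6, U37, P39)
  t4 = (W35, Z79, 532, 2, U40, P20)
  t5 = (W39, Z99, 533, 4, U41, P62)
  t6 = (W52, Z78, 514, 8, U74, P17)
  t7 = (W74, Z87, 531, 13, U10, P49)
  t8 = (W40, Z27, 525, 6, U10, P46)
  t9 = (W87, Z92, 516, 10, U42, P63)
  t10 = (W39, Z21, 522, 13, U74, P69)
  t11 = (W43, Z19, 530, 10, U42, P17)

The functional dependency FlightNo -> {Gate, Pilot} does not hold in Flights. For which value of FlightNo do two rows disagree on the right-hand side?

533

FlightNo=531: rows 1, 7 → {Gate,Pilot} = (U10, P49), (U10, P49) ✓
FlightNo=523: row 2 → {Gate,Pilot} = (U60, P20) ✓
FlightNo=533: rows 3, 5 → {Gate,Pilot} takes values {(U37, P39), (U41, P62)} — violation
FlightNo=532: row 4 → {Gate,Pilot} = (U40, P20) ✓
FlightNo=514: row 6 → {Gate,Pilot} = (U74, P17) ✓
FlightNo=525: row 8 → {Gate,Pilot} = (U10, P46) ✓
FlightNo=516: row 9 → {Gate,Pilot} = (U42, P63) ✓
FlightNo=522: row 10 → {Gate,Pilot} = (U74, P69) ✓
FlightNo=530: row 11 → {Gate,Pilot} = (U42, P17) ✓
The only FlightNo value with inconsistent RHS is FlightNo=533.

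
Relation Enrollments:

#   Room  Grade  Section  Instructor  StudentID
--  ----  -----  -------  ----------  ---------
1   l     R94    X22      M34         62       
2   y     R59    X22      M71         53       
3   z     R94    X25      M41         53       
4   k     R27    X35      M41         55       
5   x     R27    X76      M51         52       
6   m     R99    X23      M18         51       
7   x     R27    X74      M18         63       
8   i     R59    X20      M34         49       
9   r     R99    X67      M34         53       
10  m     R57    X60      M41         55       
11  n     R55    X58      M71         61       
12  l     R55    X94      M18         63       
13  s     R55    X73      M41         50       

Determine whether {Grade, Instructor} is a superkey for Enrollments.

All 13 rows have distinct {Grade, Instructor} values, so {Grade, Instructor} → (all attributes) holds and {Grade, Instructor} is a superkey.

Yes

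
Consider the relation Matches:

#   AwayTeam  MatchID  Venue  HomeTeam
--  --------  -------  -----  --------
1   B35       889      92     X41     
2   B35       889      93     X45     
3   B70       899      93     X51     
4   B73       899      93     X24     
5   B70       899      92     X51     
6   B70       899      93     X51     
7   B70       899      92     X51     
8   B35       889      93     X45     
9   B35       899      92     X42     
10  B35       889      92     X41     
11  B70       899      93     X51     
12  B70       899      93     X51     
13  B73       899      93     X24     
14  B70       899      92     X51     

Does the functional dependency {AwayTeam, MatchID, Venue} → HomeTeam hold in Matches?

(AwayTeam=B35, MatchID=889, Venue=92): rows 1, 10 → HomeTeam = X41, X41 ✓
(AwayTeam=B35, MatchID=889, Venue=93): rows 2, 8 → HomeTeam = X45, X45 ✓
(AwayTeam=B70, MatchID=899, Venue=93): rows 3, 6, 11, 12 → HomeTeam = X51, X51, X51, X51 ✓
(AwayTeam=B73, MatchID=899, Venue=93): rows 4, 13 → HomeTeam = X24, X24 ✓
(AwayTeam=B70, MatchID=899, Venue=92): rows 5, 7, 14 → HomeTeam = X51, X51, X51 ✓
(AwayTeam=B35, MatchID=899, Venue=92): row 9 → HomeTeam = X42 ✓
Every {AwayTeam, MatchID, Venue} value is associated with a single HomeTeam value, so {AwayTeam, MatchID, Venue} → HomeTeam holds.

Yes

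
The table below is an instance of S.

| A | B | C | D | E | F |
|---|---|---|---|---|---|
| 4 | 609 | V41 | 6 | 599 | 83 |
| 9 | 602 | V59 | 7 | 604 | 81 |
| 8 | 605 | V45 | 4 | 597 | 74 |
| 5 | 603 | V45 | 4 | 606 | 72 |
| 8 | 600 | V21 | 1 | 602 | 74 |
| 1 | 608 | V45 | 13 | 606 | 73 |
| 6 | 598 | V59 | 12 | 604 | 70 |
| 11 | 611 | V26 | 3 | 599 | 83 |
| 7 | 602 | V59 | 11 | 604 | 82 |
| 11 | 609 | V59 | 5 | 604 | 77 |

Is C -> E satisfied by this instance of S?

C=V41: 1 row → E = 599 ✓
C=V59: 4 rows → E = 604, 604, 604, 604 ✓
C=V45: 3 rows → E takes values {597, 606} — violation
C=V21: 1 row → E = 602 ✓
C=V26: 1 row → E = 599 ✓
Two rows agree on C but differ on E, so C -> E does not hold.

No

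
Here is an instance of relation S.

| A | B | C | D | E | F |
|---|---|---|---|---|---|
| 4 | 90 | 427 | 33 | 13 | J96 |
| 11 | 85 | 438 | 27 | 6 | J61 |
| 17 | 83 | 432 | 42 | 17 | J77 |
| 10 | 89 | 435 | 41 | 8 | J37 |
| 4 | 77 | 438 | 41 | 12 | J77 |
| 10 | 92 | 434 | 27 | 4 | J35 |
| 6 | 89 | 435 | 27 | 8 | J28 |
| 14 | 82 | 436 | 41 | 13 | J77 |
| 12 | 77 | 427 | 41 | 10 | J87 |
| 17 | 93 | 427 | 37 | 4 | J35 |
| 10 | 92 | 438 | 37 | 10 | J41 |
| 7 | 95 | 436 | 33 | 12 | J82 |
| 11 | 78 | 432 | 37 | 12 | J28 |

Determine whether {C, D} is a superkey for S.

Yes

All 13 rows have distinct {C, D} values, so {C, D} → (all attributes) holds and {C, D} is a superkey.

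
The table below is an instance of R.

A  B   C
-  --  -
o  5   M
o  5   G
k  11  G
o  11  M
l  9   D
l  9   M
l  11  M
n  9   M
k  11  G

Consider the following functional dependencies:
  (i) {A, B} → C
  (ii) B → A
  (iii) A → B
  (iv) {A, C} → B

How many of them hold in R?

0

(i) {A, B} → C: (A=o, B=5): 2 rows → C takes values {M, G} — violation; (A=l, B=9): 2 rows → C takes values {D, M} — violation — fails.
(ii) B → A: B=11: 4 rows → A takes values {k, o, l} — violation; B=9: 3 rows → A takes values {l, n} — violation — fails.
(iii) A → B: A=o: 3 rows → B takes values {5, 11} — violation; A=l: 3 rows → B takes values {9, 11} — violation — fails.
(iv) {A, C} → B: (A=o, C=M): 2 rows → B takes values {5, 11} — violation; (A=l, C=M): 2 rows → B takes values {9, 11} — violation — fails.
None of the 4 dependencies hold.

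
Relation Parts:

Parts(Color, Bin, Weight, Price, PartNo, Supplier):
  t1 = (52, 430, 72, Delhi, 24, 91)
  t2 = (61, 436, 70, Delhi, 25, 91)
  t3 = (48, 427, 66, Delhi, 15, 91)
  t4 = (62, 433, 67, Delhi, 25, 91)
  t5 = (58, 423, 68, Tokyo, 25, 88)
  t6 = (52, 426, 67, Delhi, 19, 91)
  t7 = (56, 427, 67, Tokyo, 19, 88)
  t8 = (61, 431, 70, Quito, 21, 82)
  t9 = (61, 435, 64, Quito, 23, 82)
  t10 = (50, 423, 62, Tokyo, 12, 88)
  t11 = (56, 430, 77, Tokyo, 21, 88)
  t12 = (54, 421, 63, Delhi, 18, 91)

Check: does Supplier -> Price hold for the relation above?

Supplier=91: rows 1, 2, 3, 4, 6, 12 → Price = Delhi, Delhi, Delhi, Delhi, Delhi, Delhi ✓
Supplier=88: rows 5, 7, 10, 11 → Price = Tokyo, Tokyo, Tokyo, Tokyo ✓
Supplier=82: rows 8, 9 → Price = Quito, Quito ✓
Every Supplier value is associated with a single Price value, so Supplier -> Price holds.

Yes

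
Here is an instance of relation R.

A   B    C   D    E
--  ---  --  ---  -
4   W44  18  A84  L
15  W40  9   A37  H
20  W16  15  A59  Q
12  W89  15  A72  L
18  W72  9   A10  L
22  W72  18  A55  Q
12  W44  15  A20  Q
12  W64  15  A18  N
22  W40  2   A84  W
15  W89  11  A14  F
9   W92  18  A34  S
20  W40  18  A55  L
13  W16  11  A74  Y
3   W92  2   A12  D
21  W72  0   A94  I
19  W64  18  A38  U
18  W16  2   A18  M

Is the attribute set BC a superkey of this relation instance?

All 17 rows have distinct BC values, so BC → (all attributes) holds and BC is a superkey.

Yes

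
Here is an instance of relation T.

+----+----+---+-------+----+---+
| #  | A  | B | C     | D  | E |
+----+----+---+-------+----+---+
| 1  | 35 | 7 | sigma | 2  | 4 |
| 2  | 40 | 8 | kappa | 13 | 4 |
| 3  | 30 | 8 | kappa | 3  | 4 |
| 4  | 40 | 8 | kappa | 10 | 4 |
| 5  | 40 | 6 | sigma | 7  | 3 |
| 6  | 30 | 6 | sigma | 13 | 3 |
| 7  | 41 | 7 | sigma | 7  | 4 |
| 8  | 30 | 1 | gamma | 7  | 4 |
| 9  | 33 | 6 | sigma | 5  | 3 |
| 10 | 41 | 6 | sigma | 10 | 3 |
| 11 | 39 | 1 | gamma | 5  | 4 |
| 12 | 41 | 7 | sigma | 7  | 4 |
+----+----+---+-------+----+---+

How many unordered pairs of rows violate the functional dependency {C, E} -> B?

(C=sigma, E=4): all 3 rows agree on B — 0 pairs.
(C=kappa, E=4): all 3 rows agree on B — 0 pairs.
(C=sigma, E=3): all 4 rows agree on B — 0 pairs.
(C=gamma, E=4): all 2 rows agree on B — 0 pairs.

0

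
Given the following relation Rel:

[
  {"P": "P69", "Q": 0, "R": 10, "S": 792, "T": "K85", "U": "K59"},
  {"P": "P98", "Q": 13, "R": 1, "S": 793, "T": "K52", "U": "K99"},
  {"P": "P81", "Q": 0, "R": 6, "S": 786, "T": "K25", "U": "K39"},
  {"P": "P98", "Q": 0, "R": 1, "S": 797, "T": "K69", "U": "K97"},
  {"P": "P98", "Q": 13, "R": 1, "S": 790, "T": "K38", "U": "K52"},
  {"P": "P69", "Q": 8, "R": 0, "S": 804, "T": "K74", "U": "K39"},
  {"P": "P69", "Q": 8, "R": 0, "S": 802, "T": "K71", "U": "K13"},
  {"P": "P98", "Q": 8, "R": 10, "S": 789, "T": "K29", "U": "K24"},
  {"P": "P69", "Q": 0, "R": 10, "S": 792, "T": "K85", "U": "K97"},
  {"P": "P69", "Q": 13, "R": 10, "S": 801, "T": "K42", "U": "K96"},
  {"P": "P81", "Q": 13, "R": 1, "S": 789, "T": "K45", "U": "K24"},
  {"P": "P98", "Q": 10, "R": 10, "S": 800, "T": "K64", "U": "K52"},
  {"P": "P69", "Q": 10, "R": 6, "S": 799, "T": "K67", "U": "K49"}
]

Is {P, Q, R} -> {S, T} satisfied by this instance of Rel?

No

(P=P69, Q=0, R=10): 2 rows → {S,T} = (792, K85), (792, K85) ✓
(P=P98, Q=13, R=1): 2 rows → {S,T} takes values {(793, K52), (790, K38)} — violation
(P=P81, Q=0, R=6): 1 row → {S,T} = (786, K25) ✓
(P=P98, Q=0, R=1): 1 row → {S,T} = (797, K69) ✓
(P=P69, Q=8, R=0): 2 rows → {S,T} takes values {(804, K74), (802, K71)} — violation
(P=P98, Q=8, R=10): 1 row → {S,T} = (789, K29) ✓
(P=P69, Q=13, R=10): 1 row → {S,T} = (801, K42) ✓
(P=P81, Q=13, R=1): 1 row → {S,T} = (789, K45) ✓
(P=P98, Q=10, R=10): 1 row → {S,T} = (800, K64) ✓
(P=P69, Q=10, R=6): 1 row → {S,T} = (799, K67) ✓
Two rows agree on {P, Q, R} but differ on {S, T}, so {P, Q, R} -> {S, T} does not hold.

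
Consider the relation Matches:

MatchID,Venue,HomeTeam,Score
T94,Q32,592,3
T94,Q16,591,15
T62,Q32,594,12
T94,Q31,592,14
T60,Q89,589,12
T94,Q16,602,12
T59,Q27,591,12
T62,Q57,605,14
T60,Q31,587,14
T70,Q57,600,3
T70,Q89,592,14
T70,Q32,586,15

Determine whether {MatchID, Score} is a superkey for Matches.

All 12 rows have distinct {MatchID, Score} values, so {MatchID, Score} → (all attributes) holds and {MatchID, Score} is a superkey.

Yes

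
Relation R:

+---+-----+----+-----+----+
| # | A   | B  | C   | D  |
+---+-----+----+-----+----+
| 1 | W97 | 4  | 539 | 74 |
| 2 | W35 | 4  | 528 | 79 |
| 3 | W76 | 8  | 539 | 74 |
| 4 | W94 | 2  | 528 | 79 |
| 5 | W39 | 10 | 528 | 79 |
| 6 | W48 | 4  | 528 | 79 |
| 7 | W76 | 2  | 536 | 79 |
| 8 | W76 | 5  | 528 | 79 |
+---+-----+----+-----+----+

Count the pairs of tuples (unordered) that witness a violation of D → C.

D=74: all 2 rows agree on C — 0 pairs.
D=79: violating pairs (2,7), (4,7), (5,7), (6,7), (7,8) — 5 pairs.

5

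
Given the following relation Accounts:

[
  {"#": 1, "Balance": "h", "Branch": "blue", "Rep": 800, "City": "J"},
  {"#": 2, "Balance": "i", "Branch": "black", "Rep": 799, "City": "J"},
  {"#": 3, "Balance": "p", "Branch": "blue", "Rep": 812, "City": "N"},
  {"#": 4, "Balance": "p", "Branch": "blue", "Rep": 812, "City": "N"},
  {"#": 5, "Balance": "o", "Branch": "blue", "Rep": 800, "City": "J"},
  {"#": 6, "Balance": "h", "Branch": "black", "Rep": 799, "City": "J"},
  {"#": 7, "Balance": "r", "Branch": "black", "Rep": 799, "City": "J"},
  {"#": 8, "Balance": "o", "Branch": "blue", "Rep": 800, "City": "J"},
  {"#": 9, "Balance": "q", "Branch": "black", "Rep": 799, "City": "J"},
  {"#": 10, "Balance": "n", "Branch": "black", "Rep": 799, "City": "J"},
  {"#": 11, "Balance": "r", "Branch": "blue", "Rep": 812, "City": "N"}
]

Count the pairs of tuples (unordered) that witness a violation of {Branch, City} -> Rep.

0

(Branch=blue, City=J): all 3 rows agree on Rep — 0 pairs.
(Branch=black, City=J): all 5 rows agree on Rep — 0 pairs.
(Branch=blue, City=N): all 3 rows agree on Rep — 0 pairs.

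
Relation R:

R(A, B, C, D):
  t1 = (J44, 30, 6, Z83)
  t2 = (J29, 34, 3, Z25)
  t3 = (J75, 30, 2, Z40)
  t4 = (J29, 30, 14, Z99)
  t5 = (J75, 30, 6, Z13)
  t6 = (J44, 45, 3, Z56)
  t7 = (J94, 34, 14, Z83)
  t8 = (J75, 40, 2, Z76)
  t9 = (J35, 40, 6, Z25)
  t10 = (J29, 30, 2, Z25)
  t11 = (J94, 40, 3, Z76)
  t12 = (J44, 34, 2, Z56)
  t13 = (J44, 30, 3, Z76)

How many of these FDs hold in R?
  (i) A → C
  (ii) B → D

(i) A → C: A=J44: rows 1, 6, 12, 13 → C takes values {6, 3, 2} — violation; A=J29: rows 2, 4, 10 → C takes values {3, 14, 2} — violation; A=J75: rows 3, 5, 8 → C takes values {2, 6} — violation; A=J94: rows 7, 11 → C takes values {14, 3} — violation — fails.
(ii) B → D: B=30: rows 1, 3, 4, 5, 10, 13 → D takes values {Z83, Z40, Z99, Z13, Z25, Z76} — violation; B=34: rows 2, 7, 12 → D takes values {Z25, Z83, Z56} — violation; B=40: rows 8, 9, 11 → D takes values {Z76, Z25} — violation — fails.
None of the 2 dependencies hold.

0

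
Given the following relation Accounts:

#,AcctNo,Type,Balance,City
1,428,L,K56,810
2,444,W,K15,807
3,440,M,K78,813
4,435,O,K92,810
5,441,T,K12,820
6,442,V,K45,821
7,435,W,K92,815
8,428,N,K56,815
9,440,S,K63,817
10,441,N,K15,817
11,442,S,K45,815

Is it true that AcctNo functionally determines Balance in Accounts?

AcctNo=428: rows 1, 8 → Balance = K56, K56 ✓
AcctNo=444: row 2 → Balance = K15 ✓
AcctNo=440: rows 3, 9 → Balance takes values {K78, K63} — violation
AcctNo=435: rows 4, 7 → Balance = K92, K92 ✓
AcctNo=441: rows 5, 10 → Balance takes values {K12, K15} — violation
AcctNo=442: rows 6, 11 → Balance = K45, K45 ✓
Two rows agree on AcctNo but differ on Balance, so AcctNo -> Balance does not hold.

No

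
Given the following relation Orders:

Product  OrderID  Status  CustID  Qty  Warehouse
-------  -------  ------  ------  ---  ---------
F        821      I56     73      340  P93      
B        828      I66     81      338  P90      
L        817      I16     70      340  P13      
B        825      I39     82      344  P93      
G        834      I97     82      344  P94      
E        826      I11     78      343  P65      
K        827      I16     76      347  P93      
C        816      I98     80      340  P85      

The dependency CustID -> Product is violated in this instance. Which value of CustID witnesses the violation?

82

CustID=73: 1 row → Product = F ✓
CustID=81: 1 row → Product = B ✓
CustID=70: 1 row → Product = L ✓
CustID=82: 2 rows → Product takes values {B, G} — violation
CustID=78: 1 row → Product = E ✓
CustID=76: 1 row → Product = K ✓
CustID=80: 1 row → Product = C ✓
The only CustID value with inconsistent Product is CustID=82.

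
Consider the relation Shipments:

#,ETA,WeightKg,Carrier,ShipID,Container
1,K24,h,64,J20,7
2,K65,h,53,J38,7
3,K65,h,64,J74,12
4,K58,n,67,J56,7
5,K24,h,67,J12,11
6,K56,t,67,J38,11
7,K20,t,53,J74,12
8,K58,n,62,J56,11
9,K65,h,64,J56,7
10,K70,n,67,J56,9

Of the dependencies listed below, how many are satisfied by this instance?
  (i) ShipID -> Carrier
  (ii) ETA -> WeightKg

1

(i) ShipID -> Carrier: ShipID=J38: rows 2, 6 → Carrier takes values {53, 67} — violation; ShipID=J74: rows 3, 7 → Carrier takes values {64, 53} — violation; ShipID=J56: rows 4, 8, 9, 10 → Carrier takes values {67, 62, 64} — violation — fails.
(ii) ETA -> WeightKg: every LHS value maps to a single RHS value — holds.
1 of the 2 dependencies holds.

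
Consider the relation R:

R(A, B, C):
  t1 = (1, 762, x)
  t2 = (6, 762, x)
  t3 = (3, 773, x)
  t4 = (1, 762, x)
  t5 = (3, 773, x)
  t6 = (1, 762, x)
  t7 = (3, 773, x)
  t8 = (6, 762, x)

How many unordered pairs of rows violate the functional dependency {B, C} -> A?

6

(B=762, C=x): violating pairs (1,2), (1,8), (2,4), (2,6), (4,8), (6,8) — 6 pairs.
(B=773, C=x): all 3 rows agree on A — 0 pairs.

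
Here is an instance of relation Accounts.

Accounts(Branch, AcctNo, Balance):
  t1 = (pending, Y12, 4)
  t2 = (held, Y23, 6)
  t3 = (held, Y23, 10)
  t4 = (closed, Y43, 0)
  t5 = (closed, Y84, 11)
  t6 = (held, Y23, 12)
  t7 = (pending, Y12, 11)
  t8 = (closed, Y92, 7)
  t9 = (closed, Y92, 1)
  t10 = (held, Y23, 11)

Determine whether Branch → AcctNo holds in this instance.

Branch=pending: rows 1, 7 → AcctNo = Y12, Y12 ✓
Branch=held: rows 2, 3, 6, 10 → AcctNo = Y23, Y23, Y23, Y23 ✓
Branch=closed: rows 4, 5, 8, 9 → AcctNo takes values {Y43, Y84, Y92} — violation
Two rows agree on Branch but differ on AcctNo, so Branch → AcctNo does not hold.

No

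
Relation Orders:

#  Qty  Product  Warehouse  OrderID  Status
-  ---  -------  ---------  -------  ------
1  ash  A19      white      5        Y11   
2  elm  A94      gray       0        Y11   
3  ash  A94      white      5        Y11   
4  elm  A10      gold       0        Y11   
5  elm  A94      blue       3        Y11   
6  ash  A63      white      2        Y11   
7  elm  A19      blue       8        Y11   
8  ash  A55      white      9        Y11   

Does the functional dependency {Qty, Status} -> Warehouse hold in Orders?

(Qty=ash, Status=Y11): rows 1, 3, 6, 8 → Warehouse = white, white, white, white ✓
(Qty=elm, Status=Y11): rows 2, 4, 5, 7 → Warehouse takes values {gray, gold, blue} — violation
Two rows agree on {Qty, Status} but differ on Warehouse, so {Qty, Status} -> Warehouse does not hold.

No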